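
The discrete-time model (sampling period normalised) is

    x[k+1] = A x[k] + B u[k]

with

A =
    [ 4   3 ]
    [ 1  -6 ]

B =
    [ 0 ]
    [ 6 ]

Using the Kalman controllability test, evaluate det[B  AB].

-108

AB = [[18], [-36]]
Controllability matrix C = [B  AB] = [[0, 18], [6, -36]]
det(C) = 0·(-36) - 18·6 = 0 - 108 = -108
Since det(C) ≠ 0, rank(C) = 2 and the system is completely controllable.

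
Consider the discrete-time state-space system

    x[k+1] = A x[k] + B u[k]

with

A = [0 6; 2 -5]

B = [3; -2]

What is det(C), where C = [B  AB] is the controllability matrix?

24

AB = [[-12], [16]]
Controllability matrix C = [B  AB] = [[3, -12], [-2, 16]]
det(C) = 3·16 - (-12)·(-2) = 48 - 24 = 24
Since det(C) ≠ 0, rank(C) = 2 and the system is completely controllable.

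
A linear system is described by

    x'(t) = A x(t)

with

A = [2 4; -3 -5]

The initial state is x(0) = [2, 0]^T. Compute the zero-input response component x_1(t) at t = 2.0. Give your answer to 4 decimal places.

det(sI - A) = s^2 - (tr A)s + det A, with tr A = 2 + (-5) = -3 and det A = 2·(-5) - 4·(-3) = -10 - (-12) = 2.
So p(s) = det(sI - A) = s^2 + 3s + 2.
Factor s^2 + 3s + 2: two numbers with sum -3 and product 2 are -1 and -2, so s^2 + 3s + 2 = (s + 1)(s + 2).
Hence p(s) = (s + 1) (s + 2), with roots -2, -1.
The eigenvalues -2, -1 are distinct and real, so A is diagonalisable and x(t) = e^{At} x(0) = V diag(e^{λ_i t}) V^{-1} x(0), where the columns of V are the eigenvectors.
λ = -2: A - (-2)I = [[4, 4], [-3, -3]]. Row 1 gives 4·v1 + 4·v2 = 0, so take v_1 = [-1, 1]^T.
λ = -1: A - (-1)I = [[3, 4], [-3, -4]]. Row 1 gives 3·v1 + 4·v2 = 0, so take v_2 = [-4, 3]^T.
V = [v_1 v_2] = [[-1, -4], [1, 3]] has det V = 1, so V^{-1} = adj(V)/det V = [[3, 4], [-1, -1]].
Modal coordinates z(0) = V^{-1} x(0): 3·2 + 4·0 = 6; (-1)·2 + (-1)·0 = -2; so z(0) = [6, -2]^T.
x_1(t) = Σ_i (v_i)_1 · z_i(0) · e^{λ_i t} (row 1 of V times the modal terms).
x_1(2.0) = (-1)·6·e^{-2·2.0} + (-4)·(-2)·e^{-1·2.0} = (-6)·0.018316 + 8·0.135335 = 0.9728.

0.9728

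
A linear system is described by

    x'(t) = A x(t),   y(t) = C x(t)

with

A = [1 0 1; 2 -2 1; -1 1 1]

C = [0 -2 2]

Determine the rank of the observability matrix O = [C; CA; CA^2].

3

CA = [[-6, 6, 0]]
CA^2 = [[6, -12, 0]]
Observability matrix O = [C; CA; CA^2] = [[0, -2, 2], [-6, 6, 0], [6, -12, 0]]
det(O) = 0·(6·0 - 0·(-12)) - (-2)·((-6)·0 - 0·6) + 2·((-6)·(-12) - 6·6) = 0·0 - (-2)·0 + 2·36 = 72 ≠ 0, so rank(O) = 3.
rank(O) = 3 = n, so the pair (A, C) is completely observable.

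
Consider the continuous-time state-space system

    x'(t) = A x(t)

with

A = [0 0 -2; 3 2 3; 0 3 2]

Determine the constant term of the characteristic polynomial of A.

Expand det(sI - A) for the 3×3 matrix.
p(s) = s^3 - 4s^2 - 5s + 18.
(Check: constant term = det(-A) = (-1)^3 det A = 18; coefficient of s^2 = -tr A = -4.)
The constant term is 18.

18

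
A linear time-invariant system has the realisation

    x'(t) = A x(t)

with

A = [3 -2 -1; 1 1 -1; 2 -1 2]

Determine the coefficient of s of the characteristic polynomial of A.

14

Expand det(sI - A) for the 3×3 matrix.
p(s) = s^3 - 6s^2 + 14s - 14.
(Check: constant term = det(-A) = (-1)^3 det A = -14; coefficient of s^2 = -tr A = -6.)
The coefficient of s is 14.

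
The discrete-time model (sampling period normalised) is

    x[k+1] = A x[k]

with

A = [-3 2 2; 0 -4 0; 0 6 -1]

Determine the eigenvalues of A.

det(zI - A) = z^3 - (tr A)z^2 + (M11 + M22 + M33)z - det A, where Mii is the 2×2 principal minor of A obtained by deleting row i and column i.
tr A = (-3) + (-4) + (-1) = -8; M11 = (-4)·(-1) - 0·6 = 4 - 0 = 4; M22 = (-3)·(-1) - 2·0 = 3 - 0 = 3; M33 = (-3)·(-4) - 2·0 = 12 - 0 = 12; sum of minors = 19.
det A = (-3)·((-4)·(-1) - 0·6) - 2·(0·(-1) - 0·0) + 2·(0·6 - (-4)·0) = (-3)·4 - 2·0 + 2·0 = -12.
So p(z) = det(zI - A) = z^3 + 8z^2 + 19z + 12.
Rational-root test: any integer root divides 12. Testing small divisors, z = -1 works: p(-1) = -1 + 8 + (-19) + 12 = 0, so (z + 1) is a factor.
Dividing, p(z) = (z + 1)(z^2 + 7z + 12).
Factor z^2 + 7z + 12: two numbers with sum -7 and product 12 are -3 and -4, so z^2 + 7z + 12 = (z + 3)(z + 4).
Hence p(z) = (z + 1) (z + 3) (z + 4), with roots -4, -3, -1.

-4, -3, -1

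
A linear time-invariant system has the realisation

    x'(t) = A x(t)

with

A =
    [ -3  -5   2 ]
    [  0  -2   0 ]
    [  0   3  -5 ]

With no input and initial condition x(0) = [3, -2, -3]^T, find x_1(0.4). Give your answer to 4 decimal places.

1.6265

det(sI - A) = s^3 - (tr A)s^2 + (M11 + M22 + M33)s - det A, where Mii is the 2×2 principal minor of A obtained by deleting row i and column i.
tr A = (-3) + (-2) + (-5) = -10; M11 = (-2)·(-5) - 0·3 = 10 - 0 = 10; M22 = (-3)·(-5) - 2·0 = 15 - 0 = 15; M33 = (-3)·(-2) - (-5)·0 = 6 - 0 = 6; sum of minors = 31.
det A = (-3)·((-2)·(-5) - 0·3) - (-5)·(0·(-5) - 0·0) + 2·(0·3 - (-2)·0) = (-3)·10 - (-5)·0 + 2·0 = -30.
So p(s) = det(sI - A) = s^3 + 10s^2 + 31s + 30.
Rational-root test: any integer root divides 30. Testing small divisors, s = -2 works: p(-2) = -8 + 40 + (-62) + 30 = 0, so (s + 2) is a factor.
Dividing, p(s) = (s + 2)(s^2 + 8s + 15).
Factor s^2 + 8s + 15: two numbers with sum -8 and product 15 are -3 and -5, so s^2 + 8s + 15 = (s + 3)(s + 5).
Hence p(s) = (s + 2) (s + 3) (s + 5), with roots -5, -3, -2.
The eigenvalues -5, -3, -2 are distinct and real, so A is diagonalisable and x(t) = e^{At} x(0) = V diag(e^{λ_i t}) V^{-1} x(0), where the columns of V are the eigenvectors.
λ = -5: A - (-5)I = [[2, -5, 2], [0, 3, 0], [0, 3, 0]]. v must be orthogonal to every row; (row 1) × (row 2) = [-6, 0, 6], so take v_1 = [1, 0, -1]^T.
λ = -3: A - (-3)I = [[0, -5, 2], [0, 1, 0], [0, 3, -2]]. v must be orthogonal to every row; (row 1) × (row 2) = [-2, 0, 0], so take v_2 = [1, 0, 0]^T.
λ = -2: A - (-2)I = [[-1, -5, 2], [0, 0, 0], [0, 3, -3]]. v must be orthogonal to every row; (row 1) × (row 3) = [9, -3, -3], so take v_3 = [-3, 1, 1]^T.
V = [v_1 v_2 v_3] = [[1, 1, -3], [0, 0, 1], [-1, 0, 1]] has det V = -1, so V^{-1} = adj(V)/det V = [[0, 1, -1], [1, 2, 1], [0, 1, 0]].
Modal coordinates z(0) = V^{-1} x(0): 0·3 + 1·(-2) + (-1)·(-3) = 1; 1·3 + 2·(-2) + 1·(-3) = -4; 0·3 + 1·(-2) + 0·(-3) = -2; so z(0) = [1, -4, -2]^T.
x_1(t) = Σ_i (v_i)_1 · z_i(0) · e^{λ_i t} (row 1 of V times the modal terms).
x_1(0.4) = 1·1·e^{-5·0.4} + 1·(-4)·e^{-3·0.4} + (-3)·(-2)·e^{-2·0.4} = 1·0.135335 + (-4)·0.301194 + 6·0.449329 = 1.6265.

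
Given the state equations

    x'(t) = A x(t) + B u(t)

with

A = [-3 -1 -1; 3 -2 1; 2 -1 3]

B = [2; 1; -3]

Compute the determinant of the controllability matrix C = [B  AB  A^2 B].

AB = [[-4], [1], [-6]]
A^2B = [[17], [-20], [-27]]
Controllability matrix C = [B  AB  A^2B] = [[2, -4, 17], [1, 1, -20], [-3, -6, -27]]
Expanding along the first row, det(C) = 2·(1·(-27) - (-20)·(-6)) - (-4)·(1·(-27) - (-20)·(-3)) + 17·(1·(-6) - 1·(-3)) = 2·(-147) - (-4)·(-87) + 17·(-3) = -693
Since det(C) ≠ 0, rank(C) = 3 and the system is completely controllable.

-693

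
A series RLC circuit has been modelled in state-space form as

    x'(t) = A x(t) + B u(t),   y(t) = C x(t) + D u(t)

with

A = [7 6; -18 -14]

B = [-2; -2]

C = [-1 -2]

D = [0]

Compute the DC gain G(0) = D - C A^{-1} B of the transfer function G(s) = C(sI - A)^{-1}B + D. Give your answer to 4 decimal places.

-6.0000

G(0) = C(-A)^{-1}B + D = -C A^{-1} B + D.
det A = 10, so A^{-1} = (1/10)·adj(A) = [[-7/5, -3/5], [9/5, 7/10]]
A^{-1} B = [4, -5]^T
C A^{-1} B = 6
G(0) = D - C A^{-1} B = 0 - (6) = -6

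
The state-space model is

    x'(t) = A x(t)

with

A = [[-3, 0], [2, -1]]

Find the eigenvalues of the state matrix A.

det(sI - A) = s^2 - (tr A)s + det A, with tr A = (-3) + (-1) = -4 and det A = (-3)·(-1) - 0·2 = 3 - 0 = 3.
So p(s) = det(sI - A) = s^2 + 4s + 3.
Factor s^2 + 4s + 3: two numbers with sum -4 and product 3 are -1 and -3, so s^2 + 4s + 3 = (s + 1)(s + 3).
Hence p(s) = (s + 1) (s + 3), with roots -3, -1.
All eigenvalues have negative real part, so the system is asymptotically stable.

-3, -1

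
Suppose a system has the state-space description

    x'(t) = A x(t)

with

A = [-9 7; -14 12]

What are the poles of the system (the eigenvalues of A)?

det(sI - A) = s^2 - (tr A)s + det A, with tr A = (-9) + 12 = 3 and det A = (-9)·12 - 7·(-14) = -108 - (-98) = -10.
So p(s) = det(sI - A) = s^2 - 3s - 10.
Factor s^2 - 3s - 10: two numbers with sum 3 and product -10 are 5 and -2, so s^2 - 3s - 10 = (s - 5)(s + 2).
Hence p(s) = (s - 5) (s + 2), with roots -2, 5.
At least one eigenvalue has non-negative real part, so the system is not asymptotically stable.

-2, 5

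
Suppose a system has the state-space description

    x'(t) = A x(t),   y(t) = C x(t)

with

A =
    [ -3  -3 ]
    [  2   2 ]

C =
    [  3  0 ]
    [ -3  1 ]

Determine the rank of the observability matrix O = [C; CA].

2

CA = [[-9, -9], [11, 11]]
Observability matrix O = [C; CA] = [[3, 0], [-3, 1], [-9, -9], [11, 11]]
Take the 2×2 submatrix of O formed by rows 1, 2: [[3, 0], [-3, 1]]. Its determinant is 3·1 - 0·(-3) = 3 - 0 = 3 ≠ 0.
So rank(O) ≥ 2; since O has 2 columns, rank(O) = 2.
rank(O) = 2 = n, so the pair (A, C) is completely observable.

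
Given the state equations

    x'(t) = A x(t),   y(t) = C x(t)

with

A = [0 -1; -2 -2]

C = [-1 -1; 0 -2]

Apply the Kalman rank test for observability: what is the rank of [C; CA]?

CA = [[2, 3], [4, 4]]
Observability matrix O = [C; CA] = [[-1, -1], [0, -2], [2, 3], [4, 4]]
Take the 2×2 submatrix of O formed by rows 1, 2: [[-1, -1], [0, -2]]. Its determinant is (-1)·(-2) - (-1)·0 = 2 - 0 = 2 ≠ 0.
So rank(O) ≥ 2; since O has 2 columns, rank(O) = 2.
rank(O) = 2 = n, so the pair (A, C) is completely observable.

2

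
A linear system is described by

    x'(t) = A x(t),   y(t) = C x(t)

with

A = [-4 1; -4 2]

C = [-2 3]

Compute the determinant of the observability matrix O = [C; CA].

CA = [[-4, 4]]
Observability matrix O = [C; CA] = [[-2, 3], [-4, 4]]
det(O) = (-2)·4 - 3·(-4) = -8 - (-12) = 4
Since det(O) ≠ 0, rank(O) = 2 and the system is completely observable.

4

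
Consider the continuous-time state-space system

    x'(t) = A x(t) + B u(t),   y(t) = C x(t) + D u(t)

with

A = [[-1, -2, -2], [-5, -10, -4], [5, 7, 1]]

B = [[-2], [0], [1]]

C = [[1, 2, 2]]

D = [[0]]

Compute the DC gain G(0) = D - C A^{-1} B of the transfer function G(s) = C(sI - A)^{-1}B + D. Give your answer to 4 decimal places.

-2.0000

G(0) = C(-A)^{-1}B + D = -C A^{-1} B + D.
det A = -18, so A^{-1} = (1/-18)·adj(A) = [[-1, 2/3, 2/3], [5/6, -1/2, -1/3], [-5/6, 1/6, 0]]
A^{-1} B = [8/3, -2, 5/3]^T
C A^{-1} B = 2
G(0) = D - C A^{-1} B = 0 - (2) = -2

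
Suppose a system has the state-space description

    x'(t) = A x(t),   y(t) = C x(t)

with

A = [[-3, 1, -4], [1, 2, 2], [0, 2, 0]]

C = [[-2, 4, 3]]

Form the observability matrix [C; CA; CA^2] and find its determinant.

CA = [[10, 12, 16]]
CA^2 = [[-18, 66, -16]]
Observability matrix O = [C; CA; CA^2] = [[-2, 4, 3], [10, 12, 16], [-18, 66, -16]]
Expanding along the first row, det(O) = (-2)·(12·(-16) - 16·66) - 4·(10·(-16) - 16·(-18)) + 3·(10·66 - 12·(-18)) = (-2)·(-1248) - 4·128 + 3·876 = 4612
Since det(O) ≠ 0, rank(O) = 3 and the system is completely observable.

4612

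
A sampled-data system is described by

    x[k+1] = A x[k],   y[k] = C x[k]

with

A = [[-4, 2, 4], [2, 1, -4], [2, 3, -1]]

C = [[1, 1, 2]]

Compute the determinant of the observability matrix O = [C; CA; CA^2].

-260

CA = [[2, 9, -2]]
CA^2 = [[6, 7, -26]]
Observability matrix O = [C; CA; CA^2] = [[1, 1, 2], [2, 9, -2], [6, 7, -26]]
Expanding along the first row, det(O) = 1·(9·(-26) - (-2)·7) - 1·(2·(-26) - (-2)·6) + 2·(2·7 - 9·6) = 1·(-220) - 1·(-40) + 2·(-40) = -260
Since det(O) ≠ 0, rank(O) = 3 and the system is completely observable.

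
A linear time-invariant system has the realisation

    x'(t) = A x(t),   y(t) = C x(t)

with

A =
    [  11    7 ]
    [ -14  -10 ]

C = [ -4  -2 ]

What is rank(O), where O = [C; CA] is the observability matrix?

CA = [[-16, -8]]
Observability matrix O = [C; CA] = [[-4, -2], [-16, -8]]
Every row of O is a scalar multiple of row 1 = [-4, -2] (multipliers 1, 4), so the rows span a one-dimensional space.
O ≠ 0, hence rank(O) = 1.
rank(O) = 1 < n = 2, so the pair (A, C) is not completely observable.

1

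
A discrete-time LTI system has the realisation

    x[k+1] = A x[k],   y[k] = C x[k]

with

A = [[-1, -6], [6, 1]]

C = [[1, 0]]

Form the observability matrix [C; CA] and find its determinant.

-6

CA = [[-1, -6]]
Observability matrix O = [C; CA] = [[1, 0], [-1, -6]]
det(O) = 1·(-6) - 0·(-1) = -6 - 0 = -6
Since det(O) ≠ 0, rank(O) = 2 and the system is completely observable.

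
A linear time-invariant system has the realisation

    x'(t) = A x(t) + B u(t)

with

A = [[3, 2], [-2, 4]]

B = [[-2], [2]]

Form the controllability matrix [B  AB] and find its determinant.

-20

AB = [[-2], [12]]
Controllability matrix C = [B  AB] = [[-2, -2], [2, 12]]
det(C) = (-2)·12 - (-2)·2 = -24 - (-4) = -20
Since det(C) ≠ 0, rank(C) = 2 and the system is completely controllable.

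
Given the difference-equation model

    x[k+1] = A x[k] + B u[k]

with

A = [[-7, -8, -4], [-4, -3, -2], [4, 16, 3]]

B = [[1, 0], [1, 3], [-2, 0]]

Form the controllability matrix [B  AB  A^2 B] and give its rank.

2

AB = [[-7, -24], [-3, -9], [14, 48]]
A^2B = [[17, 48], [9, 27], [-34, -96]]
Controllability matrix C = [B  AB  A^2B] = [[1, 0, -7, -24, 17, 48], [1, 3, -3, -9, 9, 27], [-2, 0, 14, 48, -34, -96]]
The rows r1, r2, r3 of C are linearly dependent: 2·r1 + r3 = 0 (check each entry), so rank(C) ≤ 2.
The 2×2 minor from rows 1, 2, columns 1, 2 is 1·3 - 0·1 = 3 - 0 = 3 ≠ 0, so rank(C) = 2.
rank(C) = 2 < n = 3, so the pair (A, B) is not completely controllable.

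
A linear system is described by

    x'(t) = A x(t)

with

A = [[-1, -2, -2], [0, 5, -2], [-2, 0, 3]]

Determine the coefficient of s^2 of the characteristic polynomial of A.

Expand det(sI - A) for the 3×3 matrix.
p(s) = s^3 - 7s^2 + 3s + 43.
(Check: constant term = det(-A) = (-1)^3 det A = 43; coefficient of s^2 = -tr A = -7.)
The coefficient of s^2 is -7.

-7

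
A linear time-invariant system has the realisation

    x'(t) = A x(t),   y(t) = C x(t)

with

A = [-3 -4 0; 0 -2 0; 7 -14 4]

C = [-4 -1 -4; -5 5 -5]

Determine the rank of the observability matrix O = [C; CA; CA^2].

2

CA = [[-16, 74, -16], [-20, 80, -20]]
CA^2 = [[-64, 140, -64], [-80, 200, -80]]
Observability matrix O = [C; CA; CA^2] = [[-4, -1, -4], [-5, 5, -5], [-16, 74, -16], [-20, 80, -20], [-64, 140, -64], [-80, 200, -80]]
The columns c1, c2, c3 of O are linearly dependent: -c1 + c3 = 0 (check each entry), so rank(O) ≤ 2.
The 2×2 minor from rows 1, 2, columns 1, 2 is (-4)·5 - (-1)·(-5) = -20 - 5 = -25 ≠ 0, so rank(O) = 2.
rank(O) = 2 < n = 3, so the pair (A, C) is not completely observable.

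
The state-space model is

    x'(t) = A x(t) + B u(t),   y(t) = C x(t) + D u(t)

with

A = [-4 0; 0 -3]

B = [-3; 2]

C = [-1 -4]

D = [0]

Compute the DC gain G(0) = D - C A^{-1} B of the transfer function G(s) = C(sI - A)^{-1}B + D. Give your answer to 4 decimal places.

-1.9167

G(0) = C(-A)^{-1}B + D = -C A^{-1} B + D.
det A = 12, so A^{-1} = (1/12)·adj(A) = [[-1/4, 0], [0, -1/3]]
A^{-1} B = [3/4, -2/3]^T
C A^{-1} B = 23/12
G(0) = D - C A^{-1} B = 0 - (23/12) = -23/12 ≈ -1.9167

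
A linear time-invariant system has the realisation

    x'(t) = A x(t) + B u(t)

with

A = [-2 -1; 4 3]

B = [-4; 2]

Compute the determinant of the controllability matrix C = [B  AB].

AB = [[6], [-10]]
Controllability matrix C = [B  AB] = [[-4, 6], [2, -10]]
det(C) = (-4)·(-10) - 6·2 = 40 - 12 = 28
Since det(C) ≠ 0, rank(C) = 2 and the system is completely controllable.

28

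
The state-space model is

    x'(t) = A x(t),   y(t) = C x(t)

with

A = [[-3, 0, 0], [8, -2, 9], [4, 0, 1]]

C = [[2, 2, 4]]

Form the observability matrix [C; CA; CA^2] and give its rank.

CA = [[26, -4, 22]]
CA^2 = [[-22, 8, -14]]
Observability matrix O = [C; CA; CA^2] = [[2, 2, 4], [26, -4, 22], [-22, 8, -14]]
The columns c1, c2, c3 of O are linearly dependent: -c1 - c2 + c3 = 0 (check each entry), so rank(O) ≤ 2.
The 2×2 minor from rows 1, 2, columns 1, 2 is 2·(-4) - 2·26 = -8 - 52 = -60 ≠ 0, so rank(O) = 2.
rank(O) = 2 < n = 3, so the pair (A, C) is not completely observable.

2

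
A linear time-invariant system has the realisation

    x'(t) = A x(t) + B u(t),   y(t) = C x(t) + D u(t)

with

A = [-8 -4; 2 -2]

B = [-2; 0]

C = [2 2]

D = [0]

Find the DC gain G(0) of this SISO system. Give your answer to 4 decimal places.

-0.6667

G(0) = C(-A)^{-1}B + D = -C A^{-1} B + D.
det A = 24, so A^{-1} = (1/24)·adj(A) = [[-1/12, 1/6], [-1/12, -1/3]]
A^{-1} B = [1/6, 1/6]^T
C A^{-1} B = 2/3
G(0) = D - C A^{-1} B = 0 - (2/3) = -2/3 ≈ -0.6667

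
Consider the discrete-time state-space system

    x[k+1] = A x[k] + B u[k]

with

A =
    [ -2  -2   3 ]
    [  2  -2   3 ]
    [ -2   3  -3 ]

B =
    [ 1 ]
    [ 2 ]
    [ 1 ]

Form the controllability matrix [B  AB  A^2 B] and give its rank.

3

AB = [[-3], [1], [1]]
A^2B = [[7], [-5], [6]]
Controllability matrix C = [B  AB  A^2B] = [[1, -3, 7], [2, 1, -5], [1, 1, 6]]
det(C) = 1·(1·6 - (-5)·1) - (-3)·(2·6 - (-5)·1) + 7·(2·1 - 1·1) = 1·11 - (-3)·17 + 7·1 = 69 ≠ 0, so rank(C) = 3.
rank(C) = 3 = n, so the pair (A, B) is completely controllable.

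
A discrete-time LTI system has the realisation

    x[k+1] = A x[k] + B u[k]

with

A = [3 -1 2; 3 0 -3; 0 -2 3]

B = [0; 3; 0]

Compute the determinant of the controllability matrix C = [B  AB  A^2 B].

216

AB = [[-3], [0], [-6]]
A^2B = [[-21], [9], [-18]]
Controllability matrix C = [B  AB  A^2B] = [[0, -3, -21], [3, 0, 9], [0, -6, -18]]
Expanding along the first row, det(C) = 0·(0·(-18) - 9·(-6)) - (-3)·(3·(-18) - 9·0) + (-21)·(3·(-6) - 0·0) = 0·54 - (-3)·(-54) + (-21)·(-18) = 216
Since det(C) ≠ 0, rank(C) = 3 and the system is completely controllable.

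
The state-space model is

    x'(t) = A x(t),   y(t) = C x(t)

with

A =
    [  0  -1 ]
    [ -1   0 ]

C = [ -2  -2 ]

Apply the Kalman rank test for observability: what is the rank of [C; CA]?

1

CA = [[2, 2]]
Observability matrix O = [C; CA] = [[-2, -2], [2, 2]]
Every row of O is a scalar multiple of row 1 = [-2, -2] (multipliers 1, -1), so the rows span a one-dimensional space.
O ≠ 0, hence rank(O) = 1.
rank(O) = 1 < n = 2, so the pair (A, C) is not completely observable.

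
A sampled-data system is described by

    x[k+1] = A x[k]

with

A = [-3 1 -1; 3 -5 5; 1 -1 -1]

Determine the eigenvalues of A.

det(zI - A) = z^3 - (tr A)z^2 + (M11 + M22 + M33)z - det A, where Mii is the 2×2 principal minor of A obtained by deleting row i and column i.
tr A = (-3) + (-5) + (-1) = -9; M11 = (-5)·(-1) - 5·(-1) = 5 - (-5) = 10; M22 = (-3)·(-1) - (-1)·1 = 3 - (-1) = 4; M33 = (-3)·(-5) - 1·3 = 15 - 3 = 12; sum of minors = 26.
det A = (-3)·((-5)·(-1) - 5·(-1)) - 1·(3·(-1) - 5·1) + (-1)·(3·(-1) - (-5)·1) = (-3)·10 - 1·(-8) + (-1)·2 = -24.
So p(z) = det(zI - A) = z^3 + 9z^2 + 26z + 24.
Rational-root test: any integer root divides 24. Testing small divisors, z = -2 works: p(-2) = -8 + 36 + (-52) + 24 = 0, so (z + 2) is a factor.
Dividing, p(z) = (z + 2)(z^2 + 7z + 12).
Factor z^2 + 7z + 12: two numbers with sum -7 and product 12 are -3 and -4, so z^2 + 7z + 12 = (z + 3)(z + 4).
Hence p(z) = (z + 2) (z + 3) (z + 4), with roots -4, -3, -2.

-4, -3, -2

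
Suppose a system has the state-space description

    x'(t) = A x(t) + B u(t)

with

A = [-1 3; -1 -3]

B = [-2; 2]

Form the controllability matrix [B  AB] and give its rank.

AB = [[8], [-4]]
Controllability matrix C = [B  AB] = [[-2, 8], [2, -4]]
det(C) = (-2)·(-4) - 8·2 = 8 - 16 = -8 ≠ 0, so rank(C) = 2.
rank(C) = 2 = n, so the pair (A, B) is completely controllable.

2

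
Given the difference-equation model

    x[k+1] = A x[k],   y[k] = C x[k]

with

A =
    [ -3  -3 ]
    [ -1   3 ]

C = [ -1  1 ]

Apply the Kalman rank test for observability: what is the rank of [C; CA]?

CA = [[2, 6]]
Observability matrix O = [C; CA] = [[-1, 1], [2, 6]]
det(O) = (-1)·6 - 1·2 = -6 - 2 = -8 ≠ 0, so rank(O) = 2.
rank(O) = 2 = n, so the pair (A, C) is completely observable.

2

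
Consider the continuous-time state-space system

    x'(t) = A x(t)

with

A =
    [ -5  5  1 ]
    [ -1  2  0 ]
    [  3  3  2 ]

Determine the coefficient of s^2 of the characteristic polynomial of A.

Expand det(sI - A) for the 3×3 matrix.
p(s) = s^3 + s^2 - 14s + 19.
(Check: constant term = det(-A) = (-1)^3 det A = 19; coefficient of s^2 = -tr A = 1.)
The coefficient of s^2 is 1.

1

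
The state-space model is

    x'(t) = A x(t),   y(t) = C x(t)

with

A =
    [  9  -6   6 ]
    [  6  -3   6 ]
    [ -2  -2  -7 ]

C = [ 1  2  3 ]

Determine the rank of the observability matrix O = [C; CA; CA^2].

2

CA = [[15, -18, -3]]
CA^2 = [[33, -30, 3]]
Observability matrix O = [C; CA; CA^2] = [[1, 2, 3], [15, -18, -3], [33, -30, 3]]
The columns c1, c2, c3 of O are linearly dependent: -c1 - c2 + c3 = 0 (check each entry), so rank(O) ≤ 2.
The 2×2 minor from rows 1, 2, columns 1, 2 is 1·(-18) - 2·15 = -18 - 30 = -48 ≠ 0, so rank(O) = 2.
rank(O) = 2 < n = 3, so the pair (A, C) is not completely observable.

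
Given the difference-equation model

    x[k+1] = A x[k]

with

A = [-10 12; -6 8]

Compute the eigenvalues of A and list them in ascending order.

det(zI - A) = z^2 - (tr A)z + det A, with tr A = (-10) + 8 = -2 and det A = (-10)·8 - 12·(-6) = -80 - (-72) = -8.
So p(z) = det(zI - A) = z^2 + 2z - 8.
Factor z^2 + 2z - 8: two numbers with sum -2 and product -8 are 2 and -4, so z^2 + 2z - 8 = (z - 2)(z + 4).
Hence p(z) = (z - 2) (z + 4), with roots -4, 2.

-4, 2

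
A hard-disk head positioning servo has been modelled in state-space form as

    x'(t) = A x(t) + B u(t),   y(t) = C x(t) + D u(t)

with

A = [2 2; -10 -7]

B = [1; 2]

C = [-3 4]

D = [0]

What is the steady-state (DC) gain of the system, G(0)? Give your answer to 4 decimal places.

G(0) = C(-A)^{-1}B + D = -C A^{-1} B + D.
det A = 6, so A^{-1} = (1/6)·adj(A) = [[-7/6, -1/3], [5/3, 1/3]]
A^{-1} B = [-11/6, 7/3]^T
C A^{-1} B = 89/6
G(0) = D - C A^{-1} B = 0 - (89/6) = -89/6 ≈ -14.8333

-14.8333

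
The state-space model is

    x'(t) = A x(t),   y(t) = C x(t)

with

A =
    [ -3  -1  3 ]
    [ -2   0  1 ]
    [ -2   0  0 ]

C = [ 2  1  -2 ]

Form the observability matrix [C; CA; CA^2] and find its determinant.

-18

CA = [[-4, -2, 7]]
CA^2 = [[2, 4, -14]]
Observability matrix O = [C; CA; CA^2] = [[2, 1, -2], [-4, -2, 7], [2, 4, -14]]
Expanding along the first row, det(O) = 2·((-2)·(-14) - 7·4) - 1·((-4)·(-14) - 7·2) + (-2)·((-4)·4 - (-2)·2) = 2·0 - 1·42 + (-2)·(-12) = -18
Since det(O) ≠ 0, rank(O) = 3 and the system is completely observable.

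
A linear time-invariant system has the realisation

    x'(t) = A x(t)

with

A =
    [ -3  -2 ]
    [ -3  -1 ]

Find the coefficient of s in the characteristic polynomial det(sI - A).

4

For a 2×2 matrix, det(sI - A) = s^2 - (tr A)s + det A.
tr A = -4, det A = -3.
So p(s) = s^2 + 4s - 3.
The coefficient of s is 4.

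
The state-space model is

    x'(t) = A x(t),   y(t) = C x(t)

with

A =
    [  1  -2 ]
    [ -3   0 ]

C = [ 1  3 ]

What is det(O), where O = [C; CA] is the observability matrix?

CA = [[-8, -2]]
Observability matrix O = [C; CA] = [[1, 3], [-8, -2]]
det(O) = 1·(-2) - 3·(-8) = -2 - (-24) = 22
Since det(O) ≠ 0, rank(O) = 2 and the system is completely observable.

22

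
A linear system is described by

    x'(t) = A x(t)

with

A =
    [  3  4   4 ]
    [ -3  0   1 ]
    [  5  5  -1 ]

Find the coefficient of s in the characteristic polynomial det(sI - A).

Expand det(sI - A) for the 3×3 matrix.
p(s) = s^3 - 2s^2 - 16s + 67.
(Check: constant term = det(-A) = (-1)^3 det A = 67; coefficient of s^2 = -tr A = -2.)
The coefficient of s is -16.

-16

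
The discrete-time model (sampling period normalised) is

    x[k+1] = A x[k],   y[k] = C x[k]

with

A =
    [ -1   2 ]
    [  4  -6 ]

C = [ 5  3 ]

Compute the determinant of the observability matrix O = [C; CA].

-61

CA = [[7, -8]]
Observability matrix O = [C; CA] = [[5, 3], [7, -8]]
det(O) = 5·(-8) - 3·7 = -40 - 21 = -61
Since det(O) ≠ 0, rank(O) = 2 and the system is completely observable.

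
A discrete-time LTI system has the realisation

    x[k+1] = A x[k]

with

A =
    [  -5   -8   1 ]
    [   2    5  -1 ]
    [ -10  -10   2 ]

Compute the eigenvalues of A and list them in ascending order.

det(zI - A) = z^3 - (tr A)z^2 + (M11 + M22 + M33)z - det A, where Mii is the 2×2 principal minor of A obtained by deleting row i and column i.
tr A = (-5) + 5 + 2 = 2; M11 = 5·2 - (-1)·(-10) = 10 - 10 = 0; M22 = (-5)·2 - 1·(-10) = -10 - (-10) = 0; M33 = (-5)·5 - (-8)·2 = -25 - (-16) = -9; sum of minors = -9.
det A = (-5)·(5·2 - (-1)·(-10)) - (-8)·(2·2 - (-1)·(-10)) + 1·(2·(-10) - 5·(-10)) = (-5)·0 - (-8)·(-6) + 1·30 = -18.
So p(z) = det(zI - A) = z^3 - 2z^2 - 9z + 18.
Rational-root test: any integer root divides 18. Testing small divisors, z = 2 works: p(2) = 8 + (-8) + (-18) + 18 = 0, so (z - 2) is a factor.
Dividing, p(z) = (z - 2)(z^2 - 9).
Factor z^2 - 9: two numbers with sum 0 and product -9 are 3 and -3, so z^2 - 9 = (z - 3)(z + 3).
Hence p(z) = (z - 3) (z - 2) (z + 3), with roots -3, 2, 3.

-3, 2, 3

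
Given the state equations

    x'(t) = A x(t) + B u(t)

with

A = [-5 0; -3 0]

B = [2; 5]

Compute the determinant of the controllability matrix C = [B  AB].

AB = [[-10], [-6]]
Controllability matrix C = [B  AB] = [[2, -10], [5, -6]]
det(C) = 2·(-6) - (-10)·5 = -12 - (-50) = 38
Since det(C) ≠ 0, rank(C) = 2 and the system is completely controllable.

38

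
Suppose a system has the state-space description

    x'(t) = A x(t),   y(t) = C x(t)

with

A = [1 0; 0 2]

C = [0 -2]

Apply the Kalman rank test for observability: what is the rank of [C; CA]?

CA = [[0, -4]]
Observability matrix O = [C; CA] = [[0, -2], [0, -4]]
Every row of O is a scalar multiple of row 1 = [0, -2] (multipliers 1, 2), so the rows span a one-dimensional space.
O ≠ 0, hence rank(O) = 1.
rank(O) = 1 < n = 2, so the pair (A, C) is not completely observable.

1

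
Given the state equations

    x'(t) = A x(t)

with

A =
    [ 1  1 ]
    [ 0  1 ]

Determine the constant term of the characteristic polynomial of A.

1

For a 2×2 matrix, det(sI - A) = s^2 - (tr A)s + det A.
tr A = 2, det A = 1.
So p(s) = s^2 - 2s + 1.
The constant term is 1.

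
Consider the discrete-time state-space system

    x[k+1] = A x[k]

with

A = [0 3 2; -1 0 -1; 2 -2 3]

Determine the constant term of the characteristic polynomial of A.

Expand det(zI - A) for the 3×3 matrix.
p(z) = z^3 - 3z^2 - 3z - 7.
(Check: constant term = det(-A) = (-1)^3 det A = -7; coefficient of z^2 = -tr A = -3.)
The constant term is -7.

-7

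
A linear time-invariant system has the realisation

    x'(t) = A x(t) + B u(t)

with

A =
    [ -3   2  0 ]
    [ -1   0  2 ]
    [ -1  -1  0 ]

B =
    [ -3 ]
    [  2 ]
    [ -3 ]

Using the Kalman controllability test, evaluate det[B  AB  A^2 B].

881

AB = [[13], [-3], [1]]
A^2B = [[-45], [-11], [-10]]
Controllability matrix C = [B  AB  A^2B] = [[-3, 13, -45], [2, -3, -11], [-3, 1, -10]]
Expanding along the first row, det(C) = (-3)·((-3)·(-10) - (-11)·1) - 13·(2·(-10) - (-11)·(-3)) + (-45)·(2·1 - (-3)·(-3)) = (-3)·41 - 13·(-53) + (-45)·(-7) = 881
Since det(C) ≠ 0, rank(C) = 3 and the system is completely controllable.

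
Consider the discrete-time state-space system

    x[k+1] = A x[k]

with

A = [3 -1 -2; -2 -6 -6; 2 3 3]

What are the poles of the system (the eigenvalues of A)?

-3, 1, 2

det(zI - A) = z^3 - (tr A)z^2 + (M11 + M22 + M33)z - det A, where Mii is the 2×2 principal minor of A obtained by deleting row i and column i.
tr A = 3 + (-6) + 3 = 0; M11 = (-6)·3 - (-6)·3 = -18 - (-18) = 0; M22 = 3·3 - (-2)·2 = 9 - (-4) = 13; M33 = 3·(-6) - (-1)·(-2) = -18 - 2 = -20; sum of minors = -7.
det A = 3·((-6)·3 - (-6)·3) - (-1)·((-2)·3 - (-6)·2) + (-2)·((-2)·3 - (-6)·2) = 3·0 - (-1)·6 + (-2)·6 = -6.
So p(z) = det(zI - A) = z^3 - 7z + 6.
Rational-root test: any integer root divides 6. Testing small divisors, z = 1 works: p(1) = 1 + 0 + (-7) + 6 = 0, so (z - 1) is a factor.
Dividing, p(z) = (z - 1)(z^2 + z - 6).
Factor z^2 + z - 6: two numbers with sum -1 and product -6 are 2 and -3, so z^2 + z - 6 = (z - 2)(z + 3).
Hence p(z) = (z - 2) (z - 1) (z + 3), with roots -3, 1, 2.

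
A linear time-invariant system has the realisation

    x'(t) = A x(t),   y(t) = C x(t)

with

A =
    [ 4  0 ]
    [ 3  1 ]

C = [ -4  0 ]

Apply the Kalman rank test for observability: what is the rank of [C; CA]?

1

CA = [[-16, 0]]
Observability matrix O = [C; CA] = [[-4, 0], [-16, 0]]
Every row of O is a scalar multiple of row 1 = [-4, 0] (multipliers 1, 4), so the rows span a one-dimensional space.
O ≠ 0, hence rank(O) = 1.
rank(O) = 1 < n = 2, so the pair (A, C) is not completely observable.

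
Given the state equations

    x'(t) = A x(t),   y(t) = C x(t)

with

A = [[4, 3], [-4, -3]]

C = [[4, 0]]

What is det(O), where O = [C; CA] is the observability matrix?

CA = [[16, 12]]
Observability matrix O = [C; CA] = [[4, 0], [16, 12]]
det(O) = 4·12 - 0·16 = 48 - 0 = 48
Since det(O) ≠ 0, rank(O) = 2 and the system is completely observable.

48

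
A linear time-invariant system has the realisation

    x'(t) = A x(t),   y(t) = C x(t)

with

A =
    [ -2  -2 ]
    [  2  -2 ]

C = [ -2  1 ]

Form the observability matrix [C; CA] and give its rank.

2

CA = [[6, 2]]
Observability matrix O = [C; CA] = [[-2, 1], [6, 2]]
det(O) = (-2)·2 - 1·6 = -4 - 6 = -10 ≠ 0, so rank(O) = 2.
rank(O) = 2 = n, so the pair (A, C) is completely observable.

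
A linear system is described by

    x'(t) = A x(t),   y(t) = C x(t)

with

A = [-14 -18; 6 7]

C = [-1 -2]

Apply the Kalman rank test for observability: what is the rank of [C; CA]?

1

CA = [[2, 4]]
Observability matrix O = [C; CA] = [[-1, -2], [2, 4]]
Every row of O is a scalar multiple of row 1 = [-1, -2] (multipliers 1, -2), so the rows span a one-dimensional space.
O ≠ 0, hence rank(O) = 1.
rank(O) = 1 < n = 2, so the pair (A, C) is not completely observable.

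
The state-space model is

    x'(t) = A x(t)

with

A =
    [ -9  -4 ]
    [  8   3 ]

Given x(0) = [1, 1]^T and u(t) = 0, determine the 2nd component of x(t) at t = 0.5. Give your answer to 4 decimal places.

2.1799

det(sI - A) = s^2 - (tr A)s + det A, with tr A = (-9) + 3 = -6 and det A = (-9)·3 - (-4)·8 = -27 - (-32) = 5.
So p(s) = det(sI - A) = s^2 + 6s + 5.
Factor s^2 + 6s + 5: two numbers with sum -6 and product 5 are -1 and -5, so s^2 + 6s + 5 = (s + 1)(s + 5).
Hence p(s) = (s + 1) (s + 5), with roots -5, -1.
The eigenvalues -5, -1 are distinct and real, so A is diagonalisable and x(t) = e^{At} x(0) = V diag(e^{λ_i t}) V^{-1} x(0), where the columns of V are the eigenvectors.
λ = -5: A - (-5)I = [[-4, -4], [8, 8]]. Row 1 gives (-4)·v1 + (-4)·v2 = 0, so take v_1 = [1, -1]^T.
λ = -1: A - (-1)I = [[-8, -4], [8, 4]]. Row 1 gives (-8)·v1 + (-4)·v2 = 0, so take v_2 = [1, -2]^T.
V = [v_1 v_2] = [[1, 1], [-1, -2]] has det V = -1, so V^{-1} = adj(V)/det V = [[2, 1], [-1, -1]].
Modal coordinates z(0) = V^{-1} x(0): 2·1 + 1·1 = 3; (-1)·1 + (-1)·1 = -2; so z(0) = [3, -2]^T.
x_2(t) = Σ_i (v_i)_2 · z_i(0) · e^{λ_i t} (row 2 of V times the modal terms).
x_2(0.5) = (-1)·3·e^{-5·0.5} + (-2)·(-2)·e^{-1·0.5} = (-3)·0.082085 + 4·0.606531 = 2.1799.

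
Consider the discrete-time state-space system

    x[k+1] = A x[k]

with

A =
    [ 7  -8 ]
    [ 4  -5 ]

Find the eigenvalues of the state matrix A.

det(zI - A) = z^2 - (tr A)z + det A, with tr A = 7 + (-5) = 2 and det A = 7·(-5) - (-8)·4 = -35 - (-32) = -3.
So p(z) = det(zI - A) = z^2 - 2z - 3.
Factor z^2 - 2z - 3: two numbers with sum 2 and product -3 are 3 and -1, so z^2 - 2z - 3 = (z - 3)(z + 1).
Hence p(z) = (z - 3) (z + 1), with roots -1, 3.

-1, 3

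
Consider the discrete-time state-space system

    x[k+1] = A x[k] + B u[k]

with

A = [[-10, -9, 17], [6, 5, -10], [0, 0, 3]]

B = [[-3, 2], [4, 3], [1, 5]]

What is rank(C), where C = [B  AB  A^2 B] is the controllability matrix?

2

AB = [[11, 38], [-8, -23], [3, 15]]
A^2B = [[13, 82], [-4, -37], [9, 45]]
Controllability matrix C = [B  AB  A^2B] = [[-3, 2, 11, 38, 13, 82], [4, 3, -8, -23, -4, -37], [1, 5, 3, 15, 9, 45]]
The rows r1, r2, r3 of C are linearly dependent: -r1 - r2 + r3 = 0 (check each entry), so rank(C) ≤ 2.
The 2×2 minor from rows 1, 2, columns 1, 2 is (-3)·3 - 2·4 = -9 - 8 = -17 ≠ 0, so rank(C) = 2.
rank(C) = 2 < n = 3, so the pair (A, B) is not completely controllable.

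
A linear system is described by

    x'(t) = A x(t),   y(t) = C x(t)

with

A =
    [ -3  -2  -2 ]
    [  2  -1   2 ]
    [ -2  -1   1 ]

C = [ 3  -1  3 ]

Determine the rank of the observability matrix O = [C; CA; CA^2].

CA = [[-17, -8, -5]]
CA^2 = [[45, 47, 13]]
Observability matrix O = [C; CA; CA^2] = [[3, -1, 3], [-17, -8, -5], [45, 47, 13]]
det(O) = 3·((-8)·13 - (-5)·47) - (-1)·((-17)·13 - (-5)·45) + 3·((-17)·47 - (-8)·45) = 3·131 - (-1)·4 + 3·(-439) = -920 ≠ 0, so rank(O) = 3.
rank(O) = 3 = n, so the pair (A, C) is completely observable.

3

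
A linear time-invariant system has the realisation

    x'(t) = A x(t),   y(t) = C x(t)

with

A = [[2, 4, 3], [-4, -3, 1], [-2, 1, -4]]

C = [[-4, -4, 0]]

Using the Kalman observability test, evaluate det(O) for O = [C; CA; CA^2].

6336

CA = [[8, -4, -16]]
CA^2 = [[64, 28, 84]]
Observability matrix O = [C; CA; CA^2] = [[-4, -4, 0], [8, -4, -16], [64, 28, 84]]
Expanding along the first row, det(O) = (-4)·((-4)·84 - (-16)·28) - (-4)·(8·84 - (-16)·64) + 0·(8·28 - (-4)·64) = (-4)·112 - (-4)·1696 + 0·480 = 6336
Since det(O) ≠ 0, rank(O) = 3 and the system is completely observable.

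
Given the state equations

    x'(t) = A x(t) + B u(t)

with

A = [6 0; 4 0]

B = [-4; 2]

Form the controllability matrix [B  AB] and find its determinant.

112

AB = [[-24], [-16]]
Controllability matrix C = [B  AB] = [[-4, -24], [2, -16]]
det(C) = (-4)·(-16) - (-24)·2 = 64 - (-48) = 112
Since det(C) ≠ 0, rank(C) = 2 and the system is completely controllable.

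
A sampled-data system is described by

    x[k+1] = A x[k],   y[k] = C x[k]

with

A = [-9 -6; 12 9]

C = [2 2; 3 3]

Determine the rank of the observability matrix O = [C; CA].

CA = [[6, 6], [9, 9]]
Observability matrix O = [C; CA] = [[2, 2], [3, 3], [6, 6], [9, 9]]
Every row of O is a scalar multiple of row 1 = [2, 2] (multipliers 1, 3/2, 3, 9/2), so the rows span a one-dimensional space.
O ≠ 0, hence rank(O) = 1.
rank(O) = 1 < n = 2, so the pair (A, C) is not completely observable.

1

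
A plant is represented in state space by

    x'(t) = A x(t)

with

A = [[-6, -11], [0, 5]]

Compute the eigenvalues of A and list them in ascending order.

det(sI - A) = s^2 - (tr A)s + det A, with tr A = (-6) + 5 = -1 and det A = (-6)·5 - (-11)·0 = -30 - 0 = -30.
So p(s) = det(sI - A) = s^2 + s - 30.
Factor s^2 + s - 30: two numbers with sum -1 and product -30 are 5 and -6, so s^2 + s - 30 = (s - 5)(s + 6).
Hence p(s) = (s - 5) (s + 6), with roots -6, 5.
At least one eigenvalue has non-negative real part, so the system is not asymptotically stable.

-6, 5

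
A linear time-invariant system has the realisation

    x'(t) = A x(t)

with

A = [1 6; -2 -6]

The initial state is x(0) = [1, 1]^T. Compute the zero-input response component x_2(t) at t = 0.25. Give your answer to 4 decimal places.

-0.1985

det(sI - A) = s^2 - (tr A)s + det A, with tr A = 1 + (-6) = -5 and det A = 1·(-6) - 6·(-2) = -6 - (-12) = 6.
So p(s) = det(sI - A) = s^2 + 5s + 6.
Factor s^2 + 5s + 6: two numbers with sum -5 and product 6 are -2 and -3, so s^2 + 5s + 6 = (s + 2)(s + 3).
Hence p(s) = (s + 2) (s + 3), with roots -3, -2.
The eigenvalues -3, -2 are distinct and real, so A is diagonalisable and x(t) = e^{At} x(0) = V diag(e^{λ_i t}) V^{-1} x(0), where the columns of V are the eigenvectors.
λ = -3: A - (-3)I = [[4, 6], [-2, -3]]. Row 1 gives 4·v1 + 6·v2 = 0, so take v_1 = [-3, 2]^T.
λ = -2: A - (-2)I = [[3, 6], [-2, -4]]. Row 1 gives 3·v1 + 6·v2 = 0, so take v_2 = [-2, 1]^T.
V = [v_1 v_2] = [[-3, -2], [2, 1]] has det V = 1, so V^{-1} = adj(V)/det V = [[1, 2], [-2, -3]].
Modal coordinates z(0) = V^{-1} x(0): 1·1 + 2·1 = 3; (-2)·1 + (-3)·1 = -5; so z(0) = [3, -5]^T.
x_2(t) = Σ_i (v_i)_2 · z_i(0) · e^{λ_i t} (row 2 of V times the modal terms).
x_2(0.25) = 2·3·e^{-3·0.25} + 1·(-5)·e^{-2·0.25} = 6·0.472367 + (-5)·0.606531 = -0.1985.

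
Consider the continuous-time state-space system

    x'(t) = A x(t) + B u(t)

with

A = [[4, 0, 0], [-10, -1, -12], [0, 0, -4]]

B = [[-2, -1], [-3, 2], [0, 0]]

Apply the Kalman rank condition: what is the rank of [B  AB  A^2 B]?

AB = [[-8, -4], [23, 8], [0, 0]]
A^2B = [[-32, -16], [57, 32], [0, 0]]
Controllability matrix C = [B  AB  A^2B] = [[-2, -1, -8, -4, -32, -16], [-3, 2, 23, 8, 57, 32], [0, 0, 0, 0, 0, 0]]
Row 3 of C is identically zero, so rank(C) ≤ 2.
The 2×2 minor from rows 1, 2, columns 1, 2 is (-2)·2 - (-1)·(-3) = -4 - 3 = -7 ≠ 0, so rank(C) = 2.
rank(C) = 2 < n = 3, so the pair (A, B) is not completely controllable.

2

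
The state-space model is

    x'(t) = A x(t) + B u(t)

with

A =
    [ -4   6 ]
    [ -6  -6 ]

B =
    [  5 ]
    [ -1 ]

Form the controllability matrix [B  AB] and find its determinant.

-146

AB = [[-26], [-24]]
Controllability matrix C = [B  AB] = [[5, -26], [-1, -24]]
det(C) = 5·(-24) - (-26)·(-1) = -120 - 26 = -146
Since det(C) ≠ 0, rank(C) = 2 and the system is completely controllable.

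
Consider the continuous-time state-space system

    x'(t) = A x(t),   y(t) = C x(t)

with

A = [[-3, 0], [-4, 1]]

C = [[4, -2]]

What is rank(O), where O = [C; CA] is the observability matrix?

2

CA = [[-4, -2]]
Observability matrix O = [C; CA] = [[4, -2], [-4, -2]]
det(O) = 4·(-2) - (-2)·(-4) = -8 - 8 = -16 ≠ 0, so rank(O) = 2.
rank(O) = 2 = n, so the pair (A, C) is completely observable.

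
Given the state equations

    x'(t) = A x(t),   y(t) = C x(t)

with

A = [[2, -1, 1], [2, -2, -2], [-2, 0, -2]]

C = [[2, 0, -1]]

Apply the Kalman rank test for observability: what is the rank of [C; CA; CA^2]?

3

CA = [[6, -2, 4]]
CA^2 = [[0, -2, 2]]
Observability matrix O = [C; CA; CA^2] = [[2, 0, -1], [6, -2, 4], [0, -2, 2]]
det(O) = 2·((-2)·2 - 4·(-2)) - 0·(6·2 - 4·0) + (-1)·(6·(-2) - (-2)·0) = 2·4 - 0·12 + (-1)·(-12) = 20 ≠ 0, so rank(O) = 3.
rank(O) = 3 = n, so the pair (A, C) is completely observable.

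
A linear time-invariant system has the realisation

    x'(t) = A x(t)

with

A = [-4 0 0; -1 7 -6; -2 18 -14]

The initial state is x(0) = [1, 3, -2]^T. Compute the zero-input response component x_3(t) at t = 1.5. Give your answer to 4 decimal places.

1.1767

det(sI - A) = s^3 - (tr A)s^2 + (M11 + M22 + M33)s - det A, where Mii is the 2×2 principal minor of A obtained by deleting row i and column i.
tr A = (-4) + 7 + (-14) = -11; M11 = 7·(-14) - (-6)·18 = -98 - (-108) = 10; M22 = (-4)·(-14) - 0·(-2) = 56 - 0 = 56; M33 = (-4)·7 - 0·(-1) = -28 - 0 = -28; sum of minors = 38.
det A = (-4)·(7·(-14) - (-6)·18) - 0·((-1)·(-14) - (-6)·(-2)) + 0·((-1)·18 - 7·(-2)) = (-4)·10 - 0·2 + 0·(-4) = -40.
So p(s) = det(sI - A) = s^3 + 11s^2 + 38s + 40.
Rational-root test: any integer root divides 40. Testing small divisors, s = -2 works: p(-2) = -8 + 44 + (-76) + 40 = 0, so (s + 2) is a factor.
Dividing, p(s) = (s + 2)(s^2 + 9s + 20).
Factor s^2 + 9s + 20: two numbers with sum -9 and product 20 are -4 and -5, so s^2 + 9s + 20 = (s + 4)(s + 5).
Hence p(s) = (s + 2) (s + 4) (s + 5), with roots -5, -4, -2.
The eigenvalues -5, -4, -2 are distinct and real, so A is diagonalisable and x(t) = e^{At} x(0) = V diag(e^{λ_i t}) V^{-1} x(0), where the columns of V are the eigenvectors.
λ = -5: A - (-5)I = [[1, 0, 0], [-1, 12, -6], [-2, 18, -9]]. v must be orthogonal to every row; (row 1) × (row 2) = [0, 6, 12], so take v_1 = [0, 1, 2]^T.
λ = -4: A - (-4)I = [[0, 0, 0], [-1, 11, -6], [-2, 18, -10]]. v must be orthogonal to every row; (row 2) × (row 3) = [-2, 2, 4], so take v_2 = [1, -1, -2]^T.
λ = -2: A - (-2)I = [[-2, 0, 0], [-1, 9, -6], [-2, 18, -12]]. v must be orthogonal to every row; (row 1) × (row 2) = [0, -12, -18], so take v_3 = [0, -2, -3]^T.
V = [v_1 v_2 v_3] = [[0, 1, 0], [1, -1, -2], [2, -2, -3]] has det V = -1, so V^{-1} = adj(V)/det V = [[1, -3, 2], [1, 0, 0], [0, -2, 1]].
Modal coordinates z(0) = V^{-1} x(0): 1·1 + (-3)·3 + 2·(-2) = -12; 1·1 + 0·3 + 0·(-2) = 1; 0·1 + (-2)·3 + 1·(-2) = -8; so z(0) = [-12, 1, -8]^T.
x_3(t) = Σ_i (v_i)_3 · z_i(0) · e^{λ_i t} (row 3 of V times the modal terms).
x_3(1.5) = 2·(-12)·e^{-5·1.5} + (-2)·1·e^{-4·1.5} + (-3)·(-8)·e^{-2·1.5} = (-24)·0.000553 + (-2)·0.002479 + 24·0.049787 = 1.1767.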